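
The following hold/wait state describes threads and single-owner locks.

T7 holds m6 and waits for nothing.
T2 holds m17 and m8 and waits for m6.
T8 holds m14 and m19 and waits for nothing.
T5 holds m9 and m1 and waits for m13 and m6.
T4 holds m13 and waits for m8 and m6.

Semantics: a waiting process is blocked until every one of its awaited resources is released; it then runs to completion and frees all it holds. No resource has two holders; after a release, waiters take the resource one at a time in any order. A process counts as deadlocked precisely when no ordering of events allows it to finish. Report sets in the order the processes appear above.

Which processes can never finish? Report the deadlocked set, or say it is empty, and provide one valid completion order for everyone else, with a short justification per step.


Nothing here is deadlocked.
Key observation: no waiting chain loops back on itself — every chain ends at a process that waits on nothing, so everyone eventually runs.
The rest can finish in the order T7, T8, T2, T4, T5.
Step-by-step check:
  T7: no waits; runs immediately, freeing m6
  T8: no waits; runs immediately, freeing m14 and m19
  T2 waits on m6 — all released -> runs and releases m17 and m8
  T4 waits on m8 and m6 — all released -> runs and releases m13
  T5 waits on m13 and m6 — all released -> runs and releases m9 and m1


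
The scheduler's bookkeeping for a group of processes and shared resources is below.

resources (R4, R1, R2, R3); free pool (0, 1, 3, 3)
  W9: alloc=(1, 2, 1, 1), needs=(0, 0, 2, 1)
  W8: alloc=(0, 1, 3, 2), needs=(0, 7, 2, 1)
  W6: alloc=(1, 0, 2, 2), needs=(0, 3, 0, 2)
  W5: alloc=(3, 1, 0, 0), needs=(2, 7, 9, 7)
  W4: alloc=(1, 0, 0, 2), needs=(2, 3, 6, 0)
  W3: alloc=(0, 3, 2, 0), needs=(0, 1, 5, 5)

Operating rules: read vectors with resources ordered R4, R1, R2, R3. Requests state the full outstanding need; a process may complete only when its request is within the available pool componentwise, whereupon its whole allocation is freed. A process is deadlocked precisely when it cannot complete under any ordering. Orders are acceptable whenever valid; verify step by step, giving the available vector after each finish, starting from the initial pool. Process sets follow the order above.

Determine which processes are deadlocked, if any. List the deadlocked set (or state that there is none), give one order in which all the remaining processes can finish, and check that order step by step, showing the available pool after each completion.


Deadlocked set: W8 and W5.
Key observation: the pool after W9, W6, W3, W4 is (3, 6, 8, 8); every surviving request exceeds it in R1, so progress ends there.
A valid finishing order for the others: W9, W6, W3, W4. Step-by-step check:
  pool = (0, 1, 3, 3)
  run W9 (needs (0, 0, 2, 1), free (0, 1, 3, 3)); after release of (1, 2, 1, 1) the pool is (1, 3, 4, 4)
  run W6 (needs (0, 3, 0, 2), free (1, 3, 4, 4)); after release of (1, 0, 2, 2) the pool is (2, 3, 6, 6)
  run W3 (needs (0, 1, 5, 5), free (2, 3, 6, 6)); after release of (0, 3, 2, 0) the pool is (2, 6, 8, 6)
  run W4 (needs (2, 3, 6, 0), free (2, 6, 8, 6)); after release of (1, 0, 0, 2) the pool is (3, 6, 8, 8)
None of the blocked processes ever fits:
  blocked: W8 wants (0, 7, 2, 1), pool (3, 6, 8, 8) — not enough R1
  blocked: W5 wants (2, 7, 9, 7), pool (3, 6, 8, 8) — not enough R1 and R2


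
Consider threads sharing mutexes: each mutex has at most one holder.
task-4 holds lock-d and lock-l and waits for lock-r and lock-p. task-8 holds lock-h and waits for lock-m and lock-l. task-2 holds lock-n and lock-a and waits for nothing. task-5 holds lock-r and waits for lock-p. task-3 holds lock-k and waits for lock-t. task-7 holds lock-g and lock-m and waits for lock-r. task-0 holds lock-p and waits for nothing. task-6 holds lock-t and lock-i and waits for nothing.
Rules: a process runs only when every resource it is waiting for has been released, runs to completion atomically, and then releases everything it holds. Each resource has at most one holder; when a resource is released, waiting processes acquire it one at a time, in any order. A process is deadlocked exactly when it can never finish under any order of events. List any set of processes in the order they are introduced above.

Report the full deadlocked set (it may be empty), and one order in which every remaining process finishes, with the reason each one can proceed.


No process is deadlocked.
Key observation: no waiting chain loops back on itself — every chain ends at a process that waits on nothing, so everyone eventually runs.
One completion order for the rest: task-6, task-3, task-0, task-5, task-2, task-7, task-4, task-8.
Walking it through:
  task-6 waits on nothing -> runs at once and releases lock-t and lock-i
  task-3 waits on lock-t — all released -> runs and releases lock-k
  task-0 waits on nothing -> runs at once and releases lock-p
  task-5 waits on lock-p — all released -> runs and releases lock-r
  task-2 waits on nothing -> runs at once and releases lock-n and lock-a
  task-7 waits on lock-r — all released -> runs and releases lock-g and lock-m
  task-4 waits on lock-r and lock-p — all released -> runs and releases lock-d and lock-l
  task-8 waits on lock-m and lock-l — all released -> runs and releases lock-h


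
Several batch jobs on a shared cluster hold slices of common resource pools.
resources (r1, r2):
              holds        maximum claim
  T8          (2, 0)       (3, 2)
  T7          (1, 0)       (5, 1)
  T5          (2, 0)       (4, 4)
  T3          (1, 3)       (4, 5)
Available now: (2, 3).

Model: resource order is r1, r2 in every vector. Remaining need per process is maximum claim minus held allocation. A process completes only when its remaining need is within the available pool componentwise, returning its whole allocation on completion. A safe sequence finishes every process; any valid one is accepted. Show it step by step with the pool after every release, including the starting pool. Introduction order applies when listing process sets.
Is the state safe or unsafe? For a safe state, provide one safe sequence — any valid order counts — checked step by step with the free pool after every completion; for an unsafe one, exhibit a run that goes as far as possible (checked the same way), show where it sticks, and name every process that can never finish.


SAFE — a valid safe sequence is T8, T7, T3, T5.
Key observation: T7 is the earliest step where a requested resource binds exactly: need (4, 1), pool (4, 3) at its turn.
Step-by-step check:
  pool = (2, 3)
  T8 needs (1, 2) <= (2, 3) -> finishes; pool += (2, 0) = (4, 3)
  T7 needs (4, 1) <= (4, 3) -> finishes; pool += (1, 0) = (5, 3)
  T3 needs (3, 2) <= (5, 3) -> finishes; pool += (1, 3) = (6, 6)
  T5 needs (2, 4) <= (6, 6) -> finishes; pool += (2, 0) = (8, 6)


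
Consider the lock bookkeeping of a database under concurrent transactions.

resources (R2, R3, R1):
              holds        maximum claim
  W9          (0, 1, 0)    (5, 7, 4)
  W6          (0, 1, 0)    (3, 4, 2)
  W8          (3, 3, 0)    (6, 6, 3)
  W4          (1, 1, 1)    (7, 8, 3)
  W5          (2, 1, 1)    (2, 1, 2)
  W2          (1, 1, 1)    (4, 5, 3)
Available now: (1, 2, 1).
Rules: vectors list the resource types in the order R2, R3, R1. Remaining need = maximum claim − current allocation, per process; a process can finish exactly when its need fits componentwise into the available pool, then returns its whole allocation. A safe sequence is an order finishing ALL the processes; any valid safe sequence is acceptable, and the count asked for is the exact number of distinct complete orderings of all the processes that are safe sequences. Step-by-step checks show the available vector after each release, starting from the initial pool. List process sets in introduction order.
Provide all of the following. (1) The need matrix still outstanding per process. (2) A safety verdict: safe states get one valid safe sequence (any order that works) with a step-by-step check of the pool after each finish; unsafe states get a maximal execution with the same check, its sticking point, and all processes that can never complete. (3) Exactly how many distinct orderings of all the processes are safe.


(1) Need matrix, components ordered R2, R3, R1:
  W9: (5, 6, 4)
  W6: (3, 3, 2)
  W8: (3, 3, 3)
  W4: (6, 7, 2)
  W5: (0, 0, 1)
  W2: (3, 4, 2)
(2) SAFE — a valid safe sequence is W5, W6, W2, W8, W4, W9.
Key observation: W5 is the earliest step where a requested resource binds exactly: need (0, 0, 1), pool (1, 2, 1) at its turn.
Verifying each step:
  pool = (1, 2, 1)
  run W5 (needs (0, 0, 1), free (1, 2, 1)); after release of (2, 1, 1) the pool is (3, 3, 2)
  run W6 (needs (3, 3, 2), free (3, 3, 2)); after release of (0, 1, 0) the pool is (3, 4, 2)
  run W2 (needs (3, 4, 2), free (3, 4, 2)); after release of (1, 1, 1) the pool is (4, 5, 3)
  run W8 (needs (3, 3, 3), free (4, 5, 3)); after release of (3, 3, 0) the pool is (7, 8, 3)
  run W4 (needs (6, 7, 2), free (7, 8, 3)); after release of (1, 1, 1) the pool is (8, 9, 4)
  run W9 (needs (5, 6, 4), free (8, 9, 4)); after release of (0, 1, 0) the pool is (8, 10, 4)
(3) Precisely 1 of the possible complete orderings is a safe sequence.


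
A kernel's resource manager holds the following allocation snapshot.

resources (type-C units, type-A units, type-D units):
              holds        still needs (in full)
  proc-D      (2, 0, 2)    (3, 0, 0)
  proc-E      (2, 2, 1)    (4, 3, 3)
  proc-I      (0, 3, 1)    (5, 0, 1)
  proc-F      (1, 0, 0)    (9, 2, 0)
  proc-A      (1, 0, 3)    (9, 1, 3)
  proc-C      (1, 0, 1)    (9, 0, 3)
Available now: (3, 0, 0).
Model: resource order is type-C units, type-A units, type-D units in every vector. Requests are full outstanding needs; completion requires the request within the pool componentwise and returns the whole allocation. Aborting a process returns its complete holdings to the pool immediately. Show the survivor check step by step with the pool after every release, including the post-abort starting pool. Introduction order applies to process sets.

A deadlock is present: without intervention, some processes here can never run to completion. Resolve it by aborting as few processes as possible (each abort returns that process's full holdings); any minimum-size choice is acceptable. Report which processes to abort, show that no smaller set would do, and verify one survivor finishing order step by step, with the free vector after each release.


Minimum abort set: proc-F and proc-A.
Key observation: no ordering could ever have run proc-C before the abort of proc-F and proc-A; with (2, 0, 3) back in the pool it fits at step 4.
Why nothing smaller works — every single abort fails: proc-D alone leaves proc-F blocked (short on type-C units); proc-E alone leaves proc-F blocked (short on type-C units); proc-I alone leaves proc-F blocked (short on type-C units); proc-F alone leaves proc-A blocked (short on type-C units); proc-A alone leaves proc-F blocked (short on type-C units); proc-C alone leaves proc-F blocked (short on type-C units).
One survivor order: proc-I, proc-E, proc-D, proc-C. Verifying each step (post-abort pool first):
  pool = (5, 0, 3)
  run proc-I (needs (5, 0, 1), free (5, 0, 3)); after release of (0, 3, 1) the pool is (5, 3, 4)
  run proc-E (needs (4, 3, 3), free (5, 3, 4)); after release of (2, 2, 1) the pool is (7, 5, 5)
  run proc-D (needs (3, 0, 0), free (7, 5, 5)); after release of (2, 0, 2) the pool is (9, 5, 7)
  run proc-C (needs (9, 0, 3), free (9, 5, 7)); after release of (1, 0, 1) the pool is (10, 5, 8)


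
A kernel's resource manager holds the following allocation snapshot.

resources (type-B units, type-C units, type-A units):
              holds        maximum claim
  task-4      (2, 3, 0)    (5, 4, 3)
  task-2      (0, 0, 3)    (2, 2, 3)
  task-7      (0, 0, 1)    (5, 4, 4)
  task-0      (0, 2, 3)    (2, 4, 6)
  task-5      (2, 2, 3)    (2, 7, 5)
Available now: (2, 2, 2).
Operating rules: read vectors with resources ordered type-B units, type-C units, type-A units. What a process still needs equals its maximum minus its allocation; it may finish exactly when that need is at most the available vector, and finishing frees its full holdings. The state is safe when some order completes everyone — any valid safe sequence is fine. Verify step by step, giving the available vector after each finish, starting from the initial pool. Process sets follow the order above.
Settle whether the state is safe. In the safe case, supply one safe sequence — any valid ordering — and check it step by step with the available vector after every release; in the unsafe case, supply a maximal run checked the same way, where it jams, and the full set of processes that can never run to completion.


UNSAFE — no complete ordering exists.
Key observation: after task-2, task-0 the pool peaks at (2, 4, 8), and each blocked process is short somewhere: task-4 on type-B units; task-7 on type-B units; task-5 on type-C units.
A maximal execution: task-2, task-0 — then nothing else fits. Verifying each step:
  pool = (2, 2, 2)
  task-2 needs (2, 2, 0) <= (2, 2, 2) -> finishes; pool += (0, 0, 3) = (2, 2, 5)
  task-0 needs (2, 2, 3) <= (2, 2, 5) -> finishes; pool += (0, 2, 3) = (2, 4, 8)
  blocked: task-4 wants (3, 1, 3), pool (2, 4, 8) — not enough type-B units
  blocked: task-7 wants (5, 4, 3), pool (2, 4, 8) — not enough type-B units
  blocked: task-5 wants (0, 5, 2), pool (2, 4, 8) — not enough type-C units
Permanently blocked: task-4, task-7 and task-5.


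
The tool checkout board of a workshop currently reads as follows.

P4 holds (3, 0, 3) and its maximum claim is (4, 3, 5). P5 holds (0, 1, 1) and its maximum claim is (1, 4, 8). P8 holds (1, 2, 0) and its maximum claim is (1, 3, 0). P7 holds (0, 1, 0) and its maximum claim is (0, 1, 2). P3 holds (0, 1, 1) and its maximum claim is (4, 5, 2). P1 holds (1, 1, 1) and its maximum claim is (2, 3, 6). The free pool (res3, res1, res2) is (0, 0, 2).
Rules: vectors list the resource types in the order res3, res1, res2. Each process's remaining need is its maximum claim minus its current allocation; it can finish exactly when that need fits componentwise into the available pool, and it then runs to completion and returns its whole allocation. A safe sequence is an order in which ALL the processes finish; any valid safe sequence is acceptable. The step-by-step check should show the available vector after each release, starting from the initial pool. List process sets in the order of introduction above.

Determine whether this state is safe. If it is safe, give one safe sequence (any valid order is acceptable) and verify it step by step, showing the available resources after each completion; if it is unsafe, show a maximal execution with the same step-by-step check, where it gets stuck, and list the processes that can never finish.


SAFE, for example via the order P7, P8, P4, P1, P3, P5.
Key observation: P7 marks the first exact bind of the order: its need (0, 0, 2) fits the free (0, 0, 2) with zero slack on a requested resource.
Walking it through:
  pool = (0, 0, 2)
  P7: need (0, 0, 2) fits (0, 0, 2); releases (0, 1, 0), pool now (0, 1, 2)
  P8: need (0, 1, 0) fits (0, 1, 2); releases (1, 2, 0), pool now (1, 3, 2)
  P4: need (1, 3, 2) fits (1, 3, 2); releases (3, 0, 3), pool now (4, 3, 5)
  P1: need (1, 2, 5) fits (4, 3, 5); releases (1, 1, 1), pool now (5, 4, 6)
  P3: need (4, 4, 1) fits (5, 4, 6); releases (0, 1, 1), pool now (5, 5, 7)
  P5: need (1, 3, 7) fits (5, 5, 7); releases (0, 1, 1), pool now (5, 6, 8)


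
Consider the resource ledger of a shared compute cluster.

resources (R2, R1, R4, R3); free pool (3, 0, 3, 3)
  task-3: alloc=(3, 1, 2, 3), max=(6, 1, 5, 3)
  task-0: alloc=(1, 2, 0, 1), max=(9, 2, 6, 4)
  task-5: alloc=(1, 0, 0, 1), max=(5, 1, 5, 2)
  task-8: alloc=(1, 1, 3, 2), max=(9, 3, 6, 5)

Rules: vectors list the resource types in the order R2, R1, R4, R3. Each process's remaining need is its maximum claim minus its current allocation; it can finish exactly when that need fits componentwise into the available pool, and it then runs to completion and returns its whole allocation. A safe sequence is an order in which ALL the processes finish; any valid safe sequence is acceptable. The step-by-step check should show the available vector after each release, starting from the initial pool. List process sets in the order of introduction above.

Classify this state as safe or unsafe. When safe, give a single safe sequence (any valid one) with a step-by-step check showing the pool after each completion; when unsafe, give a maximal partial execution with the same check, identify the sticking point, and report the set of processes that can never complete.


The state is UNSAFE.
Key observation: even finishing task-3, task-5 leaves just (7, 1, 5, 7) free — too little R2 for any of the remaining processes.
The run task-3, task-5 cannot be extended any further. Verifying each step:
  pool = (3, 0, 3, 3)
  task-3 needs (3, 0, 3, 0) <= (3, 0, 3, 3) -> finishes; pool += (3, 1, 2, 3) = (6, 1, 5, 6)
  task-5 needs (4, 1, 5, 1) <= (6, 1, 5, 6) -> finishes; pool += (1, 0, 0, 1) = (7, 1, 5, 7)
  task-0 still needs (8, 0, 6, 3) but only (7, 1, 5, 7) is free — short on R2 and R4
  task-8 still needs (8, 2, 3, 3) but only (7, 1, 5, 7) is free — short on R2 and R1
Permanently blocked: task-0 and task-8.


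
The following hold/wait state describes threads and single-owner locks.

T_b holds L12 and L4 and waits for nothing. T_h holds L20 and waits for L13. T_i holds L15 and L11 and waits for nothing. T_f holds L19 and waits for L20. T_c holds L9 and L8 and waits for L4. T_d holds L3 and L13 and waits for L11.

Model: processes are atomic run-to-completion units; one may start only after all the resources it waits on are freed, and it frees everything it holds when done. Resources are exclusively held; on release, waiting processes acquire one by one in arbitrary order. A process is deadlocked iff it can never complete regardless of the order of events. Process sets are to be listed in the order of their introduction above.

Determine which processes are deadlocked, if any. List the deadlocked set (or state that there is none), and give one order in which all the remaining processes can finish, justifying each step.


Nothing here is deadlocked.
Key observation: no waiting chain loops back on itself — every chain ends at a process that waits on nothing, so everyone eventually runs.
A valid finishing order for the others: T_i, T_d, T_b, T_h, T_f, T_c.
Walking it through:
  run T_i (it waits on nothing); releases L15 and L11
  T_d waits on L11 — all released -> runs and releases L3 and L13
  run T_b (it waits on nothing); releases L12 and L4
  T_h waits on L13 — all released -> runs and releases L20
  T_f waits on L20 — all released -> runs and releases L19
  T_c waits on L4 — all released -> runs and releases L9 and L8


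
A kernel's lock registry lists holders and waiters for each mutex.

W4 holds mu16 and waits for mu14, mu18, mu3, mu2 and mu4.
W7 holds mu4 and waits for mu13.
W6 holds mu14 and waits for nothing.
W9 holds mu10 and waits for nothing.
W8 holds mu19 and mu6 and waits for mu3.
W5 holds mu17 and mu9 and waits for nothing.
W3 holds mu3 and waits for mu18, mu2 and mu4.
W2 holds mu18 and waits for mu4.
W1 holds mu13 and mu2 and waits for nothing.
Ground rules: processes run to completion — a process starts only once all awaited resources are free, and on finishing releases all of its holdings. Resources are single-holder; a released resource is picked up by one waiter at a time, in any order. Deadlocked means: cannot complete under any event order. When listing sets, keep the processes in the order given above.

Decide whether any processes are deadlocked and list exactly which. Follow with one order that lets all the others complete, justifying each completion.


Nothing here is deadlocked.
Key observation: every chain of waits terminates; starting from the processes that wait on nothing, all the rest unlock in turn.
The rest can finish in the order W9, W1, W7, W2, W6, W5, W3, W8, W4.
Step-by-step check:
  run W9 (it waits on nothing); releases mu10
  run W1 (it waits on nothing); releases mu13 and mu2
  W7: everything it awaited (mu13) is free; runs, freeing mu4
  W2: everything it awaited (mu4) is free; runs, freeing mu18
  run W6 (it waits on nothing); releases mu14
  run W5 (it waits on nothing); releases mu17 and mu9
  W3: everything it awaited (mu18, mu2 and mu4) is free; runs, freeing mu3
  W8: everything it awaited (mu3) is free; runs, freeing mu19 and mu6
  W4: everything it awaited (mu14, mu18, mu3, mu2 and mu4) is free; runs, freeing mu16


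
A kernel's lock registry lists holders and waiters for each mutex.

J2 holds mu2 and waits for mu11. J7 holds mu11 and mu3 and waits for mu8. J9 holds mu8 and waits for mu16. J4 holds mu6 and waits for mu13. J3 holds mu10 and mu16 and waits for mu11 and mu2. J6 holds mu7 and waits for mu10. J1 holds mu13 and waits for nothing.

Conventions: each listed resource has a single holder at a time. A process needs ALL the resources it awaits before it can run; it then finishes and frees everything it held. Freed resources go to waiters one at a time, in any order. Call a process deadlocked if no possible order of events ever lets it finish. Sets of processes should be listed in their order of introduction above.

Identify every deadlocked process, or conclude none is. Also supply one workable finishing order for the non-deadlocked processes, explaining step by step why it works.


The deadlocked set is J2, J7, J9, J3 and J6.
Key observation: the knot is the closed ring of waits J2 -> J7 -> J9 -> J3 -> J2; J6 waits into the deadlock from upstream.
The rest can finish in the order J1, J4.
Verifying each step:
  run J1 (it waits on nothing); releases mu13
  J4 waits on mu13 — all released -> runs and releases mu6


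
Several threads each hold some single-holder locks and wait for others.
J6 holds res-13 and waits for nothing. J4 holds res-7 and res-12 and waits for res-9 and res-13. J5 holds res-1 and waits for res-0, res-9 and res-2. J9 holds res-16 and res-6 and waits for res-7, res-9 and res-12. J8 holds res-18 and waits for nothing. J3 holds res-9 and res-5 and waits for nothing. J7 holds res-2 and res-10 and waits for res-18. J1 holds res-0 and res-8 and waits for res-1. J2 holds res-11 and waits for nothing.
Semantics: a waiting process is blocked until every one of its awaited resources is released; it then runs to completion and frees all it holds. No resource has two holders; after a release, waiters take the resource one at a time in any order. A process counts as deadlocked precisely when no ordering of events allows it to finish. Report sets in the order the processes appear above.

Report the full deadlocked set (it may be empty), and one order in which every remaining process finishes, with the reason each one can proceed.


The deadlocked set is J5 and J1.
Key observation: nobody on the ring J5 -> J1 -> J5 can start until another member finishes, which never happens; no other process is dragged down with it.
The rest can finish in the order J8, J7, J2, J3, J6, J4, J9.
Walking it through:
  run J8 (it waits on nothing); releases res-18
  run J7 (all its waits — res-18 — are resolved); releases res-2 and res-10
  run J2 (it waits on nothing); releases res-11
  run J3 (it waits on nothing); releases res-9 and res-5
  run J6 (it waits on nothing); releases res-13
  run J4 (all its waits — res-9 and res-13 — are resolved); releases res-7 and res-12
  run J9 (all its waits — res-7, res-9 and res-12 — are resolved); releases res-16 and res-6


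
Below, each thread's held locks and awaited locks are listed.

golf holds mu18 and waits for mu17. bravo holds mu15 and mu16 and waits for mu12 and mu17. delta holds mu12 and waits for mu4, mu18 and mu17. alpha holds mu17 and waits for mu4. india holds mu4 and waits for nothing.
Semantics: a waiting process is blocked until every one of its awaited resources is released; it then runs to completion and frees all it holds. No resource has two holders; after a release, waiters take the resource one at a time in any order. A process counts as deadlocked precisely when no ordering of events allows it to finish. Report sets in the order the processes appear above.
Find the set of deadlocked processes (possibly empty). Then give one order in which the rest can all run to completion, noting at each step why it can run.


No process is deadlocked.
Key observation: the wait graph is acyclic; completion cascades from the unblocked processes through everyone else.
One completion order for the rest: india, alpha, golf, delta, bravo.
Check, step by step:
  india waits on nothing -> runs at once and releases mu4
  run alpha (all its waits — mu4 — are resolved); releases mu17
  run golf (all its waits — mu17 — are resolved); releases mu18
  run delta (all its waits — mu4, mu18 and mu17 — are resolved); releases mu12
  run bravo (all its waits — mu12 and mu17 — are resolved); releases mu15 and mu16


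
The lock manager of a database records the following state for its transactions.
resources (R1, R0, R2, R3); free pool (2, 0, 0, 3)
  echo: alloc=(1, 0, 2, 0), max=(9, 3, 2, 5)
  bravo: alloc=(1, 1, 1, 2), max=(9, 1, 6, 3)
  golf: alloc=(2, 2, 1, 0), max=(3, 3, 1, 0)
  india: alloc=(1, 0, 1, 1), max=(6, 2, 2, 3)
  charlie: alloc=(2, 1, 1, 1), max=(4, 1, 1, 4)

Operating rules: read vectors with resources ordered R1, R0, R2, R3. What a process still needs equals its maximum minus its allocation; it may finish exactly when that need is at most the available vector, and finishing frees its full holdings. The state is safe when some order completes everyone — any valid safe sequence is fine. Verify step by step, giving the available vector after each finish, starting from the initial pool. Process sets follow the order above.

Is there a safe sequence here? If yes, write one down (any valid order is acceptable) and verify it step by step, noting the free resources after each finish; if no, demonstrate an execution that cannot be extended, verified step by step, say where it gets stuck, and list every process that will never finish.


UNSAFE — no complete ordering exists.
Key observation: once charlie, golf, india finish, the pool peaks at (7, 3, 3, 5) — and every remaining process still needs more R1 than that.
Going as far as possible: charlie, golf, india; after that, nothing fits. Check, step by step:
  pool = (2, 0, 0, 3)
  charlie needs (2, 0, 0, 3) <= (2, 0, 0, 3) -> finishes; pool += (2, 1, 1, 1) = (4, 1, 1, 4)
  golf needs (1, 1, 0, 0) <= (4, 1, 1, 4) -> finishes; pool += (2, 2, 1, 0) = (6, 3, 2, 4)
  india needs (5, 2, 1, 2) <= (6, 3, 2, 4) -> finishes; pool += (1, 0, 1, 1) = (7, 3, 3, 5)
  blocked: echo wants (8, 3, 0, 5), pool (7, 3, 3, 5) — not enough R1
  blocked: bravo wants (8, 0, 5, 1), pool (7, 3, 3, 5) — not enough R1 and R2
Never able to finish: echo and bravo.


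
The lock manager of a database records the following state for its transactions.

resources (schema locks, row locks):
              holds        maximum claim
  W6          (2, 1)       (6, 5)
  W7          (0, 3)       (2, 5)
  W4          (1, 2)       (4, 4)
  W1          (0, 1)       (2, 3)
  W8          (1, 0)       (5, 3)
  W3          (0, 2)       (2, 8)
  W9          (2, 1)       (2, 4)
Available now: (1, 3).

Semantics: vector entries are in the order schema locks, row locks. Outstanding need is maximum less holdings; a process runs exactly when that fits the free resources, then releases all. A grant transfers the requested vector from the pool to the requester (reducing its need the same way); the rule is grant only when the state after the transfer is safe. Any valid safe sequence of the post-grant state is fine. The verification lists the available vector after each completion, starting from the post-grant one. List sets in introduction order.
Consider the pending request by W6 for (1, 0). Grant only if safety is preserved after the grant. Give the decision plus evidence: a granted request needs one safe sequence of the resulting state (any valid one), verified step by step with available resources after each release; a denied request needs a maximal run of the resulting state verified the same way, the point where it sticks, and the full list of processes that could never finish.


DENY: after the grant no complete ordering would exist.
Key observation: after W9, W7, W3, W1 complete, (2, 10) is the best the pool ever gets, yet each leftover process wants more schema locks.
Pretend the grant happened; the run W9, W7, W3, W1 goes as far as possible. Verifying each step:
  pool = (0, 3)
  W9 needs (0, 3) <= (0, 3) -> finishes; pool += (2, 1) = (2, 4)
  W7 needs (2, 2) <= (2, 4) -> finishes; pool += (0, 3) = (2, 7)
  W3 needs (2, 6) <= (2, 7) -> finishes; pool += (0, 2) = (2, 9)
  W1 needs (2, 2) <= (2, 9) -> finishes; pool += (0, 1) = (2, 10)
  W6 cannot run: need (3, 4) vs free (2, 10) (insufficient schema locks)
  W4 cannot run: need (3, 2) vs free (2, 10) (insufficient schema locks)
  W8 cannot run: need (4, 3) vs free (2, 10) (insufficient schema locks)
Processes that could never finish after the grant: W6, W4 and W8.


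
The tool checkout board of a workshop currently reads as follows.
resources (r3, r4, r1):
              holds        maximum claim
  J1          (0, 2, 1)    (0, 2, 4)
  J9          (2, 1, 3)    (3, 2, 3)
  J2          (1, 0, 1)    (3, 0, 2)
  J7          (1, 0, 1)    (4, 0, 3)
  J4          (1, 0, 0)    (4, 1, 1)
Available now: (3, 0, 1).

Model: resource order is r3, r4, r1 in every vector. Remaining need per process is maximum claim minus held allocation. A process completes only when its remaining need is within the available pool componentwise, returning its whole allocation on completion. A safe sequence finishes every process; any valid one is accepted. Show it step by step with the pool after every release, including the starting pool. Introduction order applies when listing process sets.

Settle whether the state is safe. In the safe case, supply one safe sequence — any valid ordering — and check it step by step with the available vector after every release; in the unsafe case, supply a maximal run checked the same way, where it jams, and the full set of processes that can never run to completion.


The state is SAFE; one workable sequence: J2, J7, J1, J4, J9.
Key observation: at J2 the run first touches a limit — (2, 0, 1) against (3, 0, 1), exact on a resource it actually requests.
Step-by-step check:
  pool = (3, 0, 1)
  run J2 (needs (2, 0, 1), free (3, 0, 1)); after release of (1, 0, 1) the pool is (4, 0, 2)
  run J7 (needs (3, 0, 2), free (4, 0, 2)); after release of (1, 0, 1) the pool is (5, 0, 3)
  run J1 (needs (0, 0, 3), free (5, 0, 3)); after release of (0, 2, 1) the pool is (5, 2, 4)
  run J4 (needs (3, 1, 1), free (5, 2, 4)); after release of (1, 0, 0) the pool is (6, 2, 4)
  run J9 (needs (1, 1, 0), free (6, 2, 4)); after release of (2, 1, 3) the pool is (8, 3, 7)


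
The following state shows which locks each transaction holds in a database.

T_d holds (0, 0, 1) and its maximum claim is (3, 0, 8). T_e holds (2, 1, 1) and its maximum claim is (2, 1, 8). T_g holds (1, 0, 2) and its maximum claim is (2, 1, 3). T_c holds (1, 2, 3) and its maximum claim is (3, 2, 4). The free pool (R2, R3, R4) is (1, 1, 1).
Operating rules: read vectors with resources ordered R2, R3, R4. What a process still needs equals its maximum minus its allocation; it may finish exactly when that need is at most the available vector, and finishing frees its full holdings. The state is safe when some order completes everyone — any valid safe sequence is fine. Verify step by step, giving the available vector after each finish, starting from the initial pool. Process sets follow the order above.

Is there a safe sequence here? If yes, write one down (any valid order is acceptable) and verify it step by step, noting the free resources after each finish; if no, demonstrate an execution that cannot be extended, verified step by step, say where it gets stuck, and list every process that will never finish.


The state is UNSAFE.
Key observation: T_g, T_c can finish, but then (3, 3, 6) is all there is, and the blocked group's R4 demands exceed it.
The run T_g, T_c cannot be extended any further. Walking it through:
  pool = (1, 1, 1)
  T_g needs (1, 1, 1) <= (1, 1, 1) -> finishes; pool += (1, 0, 2) = (2, 1, 3)
  T_c needs (2, 0, 1) <= (2, 1, 3) -> finishes; pool += (1, 2, 3) = (3, 3, 6)
  T_d cannot run: need (3, 0, 7) vs free (3, 3, 6) (insufficient R4)
  T_e cannot run: need (0, 0, 7) vs free (3, 3, 6) (insufficient R4)
Never able to finish: T_d and T_e.


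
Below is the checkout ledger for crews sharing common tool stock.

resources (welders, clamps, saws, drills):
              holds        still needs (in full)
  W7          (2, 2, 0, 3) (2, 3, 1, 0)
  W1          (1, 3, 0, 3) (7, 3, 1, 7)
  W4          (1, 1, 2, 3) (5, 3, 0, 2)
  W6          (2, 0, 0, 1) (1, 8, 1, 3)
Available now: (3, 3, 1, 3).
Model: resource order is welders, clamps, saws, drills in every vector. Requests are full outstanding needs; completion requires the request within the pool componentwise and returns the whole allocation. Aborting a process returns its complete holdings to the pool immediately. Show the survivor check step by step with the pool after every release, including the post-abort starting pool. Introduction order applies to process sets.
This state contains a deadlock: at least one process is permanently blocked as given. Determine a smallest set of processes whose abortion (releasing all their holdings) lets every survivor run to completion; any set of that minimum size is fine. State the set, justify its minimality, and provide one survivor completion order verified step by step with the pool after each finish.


Abort W1.
Key observation: W6 was stuck for good until W1 gave back (1, 3, 0, 3); in the order shown it finishes at step 3.
Why nothing smaller works: aborting no one leaves the state deadlocked as given.
One survivor order: W7, W4, W6. Step-by-step check (post-abort pool first):
  pool = (4, 6, 1, 6)
  run W7 (needs (2, 3, 1, 0), free (4, 6, 1, 6)); after release of (2, 2, 0, 3) the pool is (6, 8, 1, 9)
  run W4 (needs (5, 3, 0, 2), free (6, 8, 1, 9)); after release of (1, 1, 2, 3) the pool is (7, 9, 3, 12)
  run W6 (needs (1, 8, 1, 3), free (7, 9, 3, 12)); after release of (2, 0, 0, 1) the pool is (9, 9, 3, 13)


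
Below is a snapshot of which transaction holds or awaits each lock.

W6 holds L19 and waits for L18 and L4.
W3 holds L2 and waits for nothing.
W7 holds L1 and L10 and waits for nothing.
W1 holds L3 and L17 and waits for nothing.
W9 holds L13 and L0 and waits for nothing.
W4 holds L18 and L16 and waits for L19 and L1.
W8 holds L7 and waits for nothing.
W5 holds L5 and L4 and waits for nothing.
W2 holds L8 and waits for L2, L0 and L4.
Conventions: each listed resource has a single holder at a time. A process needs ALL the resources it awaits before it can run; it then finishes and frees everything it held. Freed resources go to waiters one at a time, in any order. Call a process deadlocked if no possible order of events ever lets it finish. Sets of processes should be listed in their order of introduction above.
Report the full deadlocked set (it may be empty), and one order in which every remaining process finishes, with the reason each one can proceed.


The deadlocked set is W6 and W4.
Key observation: W6 -> W4 -> W6 is a circular wait — nothing in it can go first; no other process is dragged down with it.
The rest can finish in the order W9, W3, W5, W2, W1, W8, W7.
Verifying each step:
  run W9 (it waits on nothing); releases L13 and L0
  run W3 (it waits on nothing); releases L2
  run W5 (it waits on nothing); releases L5 and L4
  W2 waits on L2, L0 and L4 — all released -> runs and releases L8
  run W1 (it waits on nothing); releases L3 and L17
  run W8 (it waits on nothing); releases L7
  run W7 (it waits on nothing); releases L1 and L10


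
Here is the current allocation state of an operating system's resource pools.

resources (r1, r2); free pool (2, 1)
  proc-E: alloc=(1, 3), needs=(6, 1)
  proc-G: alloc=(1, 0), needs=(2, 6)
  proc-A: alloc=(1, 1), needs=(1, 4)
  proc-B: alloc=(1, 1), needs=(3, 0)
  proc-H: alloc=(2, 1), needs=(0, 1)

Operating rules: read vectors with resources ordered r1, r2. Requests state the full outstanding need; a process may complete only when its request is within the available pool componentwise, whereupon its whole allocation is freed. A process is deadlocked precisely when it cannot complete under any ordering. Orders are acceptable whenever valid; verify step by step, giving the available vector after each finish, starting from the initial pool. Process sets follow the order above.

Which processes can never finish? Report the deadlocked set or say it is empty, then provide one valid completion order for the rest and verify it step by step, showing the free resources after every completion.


Deadlocked: proc-E, proc-G and proc-A.
Key observation: after proc-H, proc-B the pool peaks at (5, 3), and each blocked process is short somewhere: proc-E on r1; proc-G on r2; proc-A on r2.
The rest can finish in the order proc-H, proc-B. Verifying each step:
  pool = (2, 1)
  run proc-H (needs (0, 1), free (2, 1)); after release of (2, 1) the pool is (4, 2)
  run proc-B (needs (3, 0), free (4, 2)); after release of (1, 1) the pool is (5, 3)
The blocked processes can never fit:
  proc-E cannot run: need (6, 1) vs free (5, 3) (insufficient r1)
  proc-G cannot run: need (2, 6) vs free (5, 3) (insufficient r2)
  proc-A cannot run: need (1, 4) vs free (5, 3) (insufficient r2)


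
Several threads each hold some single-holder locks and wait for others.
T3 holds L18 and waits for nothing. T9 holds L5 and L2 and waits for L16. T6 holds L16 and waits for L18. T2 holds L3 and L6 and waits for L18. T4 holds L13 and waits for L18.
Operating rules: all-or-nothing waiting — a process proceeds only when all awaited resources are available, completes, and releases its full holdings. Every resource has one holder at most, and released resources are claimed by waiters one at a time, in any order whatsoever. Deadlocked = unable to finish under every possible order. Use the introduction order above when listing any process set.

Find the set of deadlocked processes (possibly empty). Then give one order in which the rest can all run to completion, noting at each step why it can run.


The deadlocked set is empty.
Key observation: all waits point, directly or indirectly, at processes that can finish, so nothing is permanently blocked.
A valid finishing order for the others: T3, T4, T2, T6, T9.
Verifying each step:
  T3: no waits; runs immediately, freeing L18
  run T4 (all its waits — L18 — are resolved); releases L13
  run T2 (all its waits — L18 — are resolved); releases L3 and L6
  run T6 (all its waits — L18 — are resolved); releases L16
  run T9 (all its waits — L16 — are resolved); releases L5 and L2


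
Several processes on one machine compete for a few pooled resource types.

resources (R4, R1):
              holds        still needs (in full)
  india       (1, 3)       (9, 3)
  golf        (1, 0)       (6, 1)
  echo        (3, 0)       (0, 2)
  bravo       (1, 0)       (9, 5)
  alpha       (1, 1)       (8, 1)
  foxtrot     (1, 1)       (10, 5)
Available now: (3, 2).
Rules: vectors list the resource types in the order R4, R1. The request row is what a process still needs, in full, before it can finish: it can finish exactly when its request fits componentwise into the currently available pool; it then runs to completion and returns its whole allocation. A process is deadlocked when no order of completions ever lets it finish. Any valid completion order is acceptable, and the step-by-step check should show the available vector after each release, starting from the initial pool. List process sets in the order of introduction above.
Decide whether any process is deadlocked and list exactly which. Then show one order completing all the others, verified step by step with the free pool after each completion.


The deadlocked set is india, bravo, alpha and foxtrot.
Key observation: after echo, golf complete, (7, 2) is the best the pool ever gets, yet each leftover process wants more R4.
A valid finishing order for the others: echo, golf. Step-by-step check:
  pool = (3, 2)
  run echo (needs (0, 2), free (3, 2)); after release of (3, 0) the pool is (6, 2)
  run golf (needs (6, 1), free (6, 2)); after release of (1, 0) the pool is (7, 2)
None of the blocked processes ever fits:
  india cannot run: need (9, 3) vs free (7, 2) (insufficient R4 and R1)
  bravo cannot run: need (9, 5) vs free (7, 2) (insufficient R4 and R1)
  alpha cannot run: need (8, 1) vs free (7, 2) (insufficient R4)
  foxtrot cannot run: need (10, 5) vs free (7, 2) (insufficient R4 and R1)
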